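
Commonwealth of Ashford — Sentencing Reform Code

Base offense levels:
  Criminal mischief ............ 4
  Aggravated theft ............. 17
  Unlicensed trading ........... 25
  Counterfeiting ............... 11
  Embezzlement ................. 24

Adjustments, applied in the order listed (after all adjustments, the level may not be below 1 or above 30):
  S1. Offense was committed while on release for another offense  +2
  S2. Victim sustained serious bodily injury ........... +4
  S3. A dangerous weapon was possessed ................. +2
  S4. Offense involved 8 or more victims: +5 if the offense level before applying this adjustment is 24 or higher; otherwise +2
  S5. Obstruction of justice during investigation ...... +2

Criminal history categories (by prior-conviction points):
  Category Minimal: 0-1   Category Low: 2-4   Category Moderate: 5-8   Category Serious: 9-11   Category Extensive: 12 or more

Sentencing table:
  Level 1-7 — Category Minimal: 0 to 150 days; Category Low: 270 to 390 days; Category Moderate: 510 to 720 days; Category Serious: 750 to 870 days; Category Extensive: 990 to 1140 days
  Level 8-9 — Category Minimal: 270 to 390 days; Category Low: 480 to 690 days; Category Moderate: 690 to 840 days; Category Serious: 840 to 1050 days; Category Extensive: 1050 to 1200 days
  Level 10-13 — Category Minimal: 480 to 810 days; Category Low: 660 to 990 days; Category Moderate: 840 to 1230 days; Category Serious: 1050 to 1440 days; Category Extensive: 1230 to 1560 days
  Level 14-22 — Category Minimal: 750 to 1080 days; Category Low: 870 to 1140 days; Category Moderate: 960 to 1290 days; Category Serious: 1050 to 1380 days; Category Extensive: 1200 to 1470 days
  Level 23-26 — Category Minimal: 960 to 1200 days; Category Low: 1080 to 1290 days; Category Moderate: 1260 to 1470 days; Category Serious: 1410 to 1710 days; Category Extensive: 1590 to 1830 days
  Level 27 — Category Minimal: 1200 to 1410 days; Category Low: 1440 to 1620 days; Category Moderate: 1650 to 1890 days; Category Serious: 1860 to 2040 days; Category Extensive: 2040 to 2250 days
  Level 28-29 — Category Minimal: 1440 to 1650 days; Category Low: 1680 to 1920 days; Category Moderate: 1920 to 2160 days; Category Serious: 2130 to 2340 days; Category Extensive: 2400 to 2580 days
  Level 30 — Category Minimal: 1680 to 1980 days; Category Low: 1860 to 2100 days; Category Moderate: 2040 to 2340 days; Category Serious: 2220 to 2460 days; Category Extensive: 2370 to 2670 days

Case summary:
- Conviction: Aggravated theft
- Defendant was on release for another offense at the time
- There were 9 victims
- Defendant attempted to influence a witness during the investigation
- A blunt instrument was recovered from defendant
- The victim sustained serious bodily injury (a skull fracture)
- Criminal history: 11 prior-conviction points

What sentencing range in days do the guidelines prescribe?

Base offense level for aggravated theft: 17.
S1 applies: 17 + 2 = 19.
S2 applies: 19 + 4 = 23.
S3 applies: 23 + 2 = 25.
S4 applies (level before this adjustment is 25 ≥ 24, so +5): 25 + 5 = 30.
S5 applies: 30 + 2 = 32.
Level 32 exceeds the maximum of 30; capped at 30.
Final offense level: 30.
Criminal history: 11 prior points → Category Serious (9-11).
Level 30 falls in the 30 band.
Grid: Level 30 × Category Serious = 2220-2460 days.

2220-2460 days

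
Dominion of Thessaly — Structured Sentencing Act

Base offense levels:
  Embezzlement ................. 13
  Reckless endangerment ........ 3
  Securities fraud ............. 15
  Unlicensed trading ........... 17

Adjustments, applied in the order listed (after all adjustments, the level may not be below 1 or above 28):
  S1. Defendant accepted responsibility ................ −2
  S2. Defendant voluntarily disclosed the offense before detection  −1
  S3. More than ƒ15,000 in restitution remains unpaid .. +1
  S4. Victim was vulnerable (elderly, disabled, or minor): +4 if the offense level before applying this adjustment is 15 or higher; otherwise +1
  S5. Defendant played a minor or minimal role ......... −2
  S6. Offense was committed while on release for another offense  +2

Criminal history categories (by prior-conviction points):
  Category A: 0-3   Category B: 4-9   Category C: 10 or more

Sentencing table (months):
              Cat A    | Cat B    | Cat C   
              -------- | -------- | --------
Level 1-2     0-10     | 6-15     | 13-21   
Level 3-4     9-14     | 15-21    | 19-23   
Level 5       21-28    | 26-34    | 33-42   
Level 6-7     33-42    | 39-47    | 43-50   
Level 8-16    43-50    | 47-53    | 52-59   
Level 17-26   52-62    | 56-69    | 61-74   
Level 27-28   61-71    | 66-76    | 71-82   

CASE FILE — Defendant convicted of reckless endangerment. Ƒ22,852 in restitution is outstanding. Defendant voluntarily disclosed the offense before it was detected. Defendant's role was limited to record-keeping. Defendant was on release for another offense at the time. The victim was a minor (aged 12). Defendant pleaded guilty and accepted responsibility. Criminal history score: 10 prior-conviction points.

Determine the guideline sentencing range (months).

Base offense level for reckless endangerment: 3.
S1 applies: 3 − 2 = 1.
S2 applies: 1 − 1 = 0.
S3 applies: 0 + 1 = 1.
S4 applies (level before this adjustment is 1 < 15, so +1): 1 + 1 = 2.
S5 applies: 2 − 2 = 0.
S6 applies: 0 + 2 = 2.
Final offense level: 2.
Criminal history: 10 prior points → Category C (10+).
Level 2 falls in the 1-2 band.
Grid: Level 1-2 × Category C = 13-21 months.

13-21 months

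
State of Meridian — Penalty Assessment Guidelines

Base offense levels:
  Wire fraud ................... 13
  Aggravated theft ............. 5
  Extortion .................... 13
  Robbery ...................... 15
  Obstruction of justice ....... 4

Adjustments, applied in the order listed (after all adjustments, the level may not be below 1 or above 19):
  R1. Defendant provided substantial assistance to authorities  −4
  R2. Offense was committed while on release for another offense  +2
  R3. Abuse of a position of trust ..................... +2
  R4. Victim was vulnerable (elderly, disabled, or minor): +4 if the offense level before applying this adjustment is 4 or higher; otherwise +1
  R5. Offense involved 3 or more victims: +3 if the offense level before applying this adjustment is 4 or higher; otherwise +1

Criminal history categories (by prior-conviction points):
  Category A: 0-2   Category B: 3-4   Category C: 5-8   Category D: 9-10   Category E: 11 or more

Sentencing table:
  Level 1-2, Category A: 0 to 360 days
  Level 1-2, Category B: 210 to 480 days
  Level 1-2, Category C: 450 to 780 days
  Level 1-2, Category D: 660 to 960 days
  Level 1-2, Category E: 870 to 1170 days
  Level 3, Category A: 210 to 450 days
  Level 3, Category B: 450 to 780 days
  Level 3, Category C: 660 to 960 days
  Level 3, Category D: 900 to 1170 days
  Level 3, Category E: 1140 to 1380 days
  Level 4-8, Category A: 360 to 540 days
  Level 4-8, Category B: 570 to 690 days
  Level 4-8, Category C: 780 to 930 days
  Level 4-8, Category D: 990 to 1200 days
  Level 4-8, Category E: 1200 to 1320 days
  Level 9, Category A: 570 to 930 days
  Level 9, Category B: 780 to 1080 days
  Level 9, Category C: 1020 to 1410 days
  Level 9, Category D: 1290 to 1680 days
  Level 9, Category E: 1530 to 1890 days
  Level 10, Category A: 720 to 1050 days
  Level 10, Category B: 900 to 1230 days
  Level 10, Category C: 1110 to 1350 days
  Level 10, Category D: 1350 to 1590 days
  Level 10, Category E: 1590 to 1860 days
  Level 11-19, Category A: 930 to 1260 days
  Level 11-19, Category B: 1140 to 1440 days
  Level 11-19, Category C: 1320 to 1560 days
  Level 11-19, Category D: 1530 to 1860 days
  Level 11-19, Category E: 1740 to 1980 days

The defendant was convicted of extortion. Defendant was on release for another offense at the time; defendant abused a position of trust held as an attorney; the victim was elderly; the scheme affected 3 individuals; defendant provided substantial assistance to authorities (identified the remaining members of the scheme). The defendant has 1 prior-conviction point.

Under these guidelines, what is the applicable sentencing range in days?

930-1260 days

Base offense level for extortion: 13.
R1 applies: 13 − 4 = 9.
R2 applies: 9 + 2 = 11.
R3 applies: 11 + 2 = 13.
R4 applies (level before this adjustment is 13 ≥ 4, so +4): 13 + 4 = 17.
R5 applies (level before this adjustment is 17 ≥ 4, so +3): 17 + 3 = 20.
Level 20 exceeds the maximum of 19; capped at 19.
Final offense level: 19.
Criminal history: 1 prior point → Category A (0-2).
Level 19 falls in the 11-19 band.
Grid: Level 11-19 × Category A = 930-1260 days.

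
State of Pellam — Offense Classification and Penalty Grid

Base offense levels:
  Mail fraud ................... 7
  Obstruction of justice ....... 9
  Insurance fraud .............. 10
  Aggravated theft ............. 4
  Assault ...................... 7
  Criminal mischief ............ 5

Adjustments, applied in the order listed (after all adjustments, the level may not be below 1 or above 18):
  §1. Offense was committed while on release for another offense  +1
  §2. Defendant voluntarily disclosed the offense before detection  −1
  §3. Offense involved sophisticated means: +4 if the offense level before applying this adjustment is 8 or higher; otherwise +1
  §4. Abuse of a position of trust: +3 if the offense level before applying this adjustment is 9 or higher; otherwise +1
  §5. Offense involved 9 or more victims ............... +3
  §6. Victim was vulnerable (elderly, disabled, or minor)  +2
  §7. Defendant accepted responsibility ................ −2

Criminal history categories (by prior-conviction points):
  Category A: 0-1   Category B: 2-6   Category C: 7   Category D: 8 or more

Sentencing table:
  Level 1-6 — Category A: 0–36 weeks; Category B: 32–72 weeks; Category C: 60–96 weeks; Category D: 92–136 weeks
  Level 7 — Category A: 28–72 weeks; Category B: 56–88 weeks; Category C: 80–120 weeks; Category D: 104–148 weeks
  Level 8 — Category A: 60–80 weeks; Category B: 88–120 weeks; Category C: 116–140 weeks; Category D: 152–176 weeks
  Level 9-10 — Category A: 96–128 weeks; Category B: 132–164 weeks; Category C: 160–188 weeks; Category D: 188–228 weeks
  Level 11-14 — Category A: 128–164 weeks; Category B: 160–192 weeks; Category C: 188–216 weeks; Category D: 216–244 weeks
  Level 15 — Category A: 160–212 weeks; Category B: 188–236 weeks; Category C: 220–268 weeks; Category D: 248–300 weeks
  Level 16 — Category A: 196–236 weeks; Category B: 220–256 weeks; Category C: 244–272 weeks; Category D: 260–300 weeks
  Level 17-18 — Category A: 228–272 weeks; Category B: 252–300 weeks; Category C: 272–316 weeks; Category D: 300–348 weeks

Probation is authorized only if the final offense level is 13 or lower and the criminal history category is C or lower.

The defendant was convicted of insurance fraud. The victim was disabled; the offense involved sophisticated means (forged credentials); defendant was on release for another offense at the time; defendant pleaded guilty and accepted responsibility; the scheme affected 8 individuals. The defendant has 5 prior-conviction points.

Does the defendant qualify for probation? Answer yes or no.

No

Base offense level for insurance fraud: 10.
§1 applies: 10 + 1 = 11.
§3 applies (level before this adjustment is 11 ≥ 8, so +4): 11 + 4 = 15.
§5 does not apply.
§6 applies: 15 + 2 = 17.
§7 applies: 17 − 2 = 15.
Final offense level: 15.
Criminal history: 5 prior points → Category B (2-6).
Level 15 falls in the 15 band.
Grid: Level 15 × Category B = 188-236 weeks.
Probation check: level 15 > 13 and category B ≤ C → not eligible.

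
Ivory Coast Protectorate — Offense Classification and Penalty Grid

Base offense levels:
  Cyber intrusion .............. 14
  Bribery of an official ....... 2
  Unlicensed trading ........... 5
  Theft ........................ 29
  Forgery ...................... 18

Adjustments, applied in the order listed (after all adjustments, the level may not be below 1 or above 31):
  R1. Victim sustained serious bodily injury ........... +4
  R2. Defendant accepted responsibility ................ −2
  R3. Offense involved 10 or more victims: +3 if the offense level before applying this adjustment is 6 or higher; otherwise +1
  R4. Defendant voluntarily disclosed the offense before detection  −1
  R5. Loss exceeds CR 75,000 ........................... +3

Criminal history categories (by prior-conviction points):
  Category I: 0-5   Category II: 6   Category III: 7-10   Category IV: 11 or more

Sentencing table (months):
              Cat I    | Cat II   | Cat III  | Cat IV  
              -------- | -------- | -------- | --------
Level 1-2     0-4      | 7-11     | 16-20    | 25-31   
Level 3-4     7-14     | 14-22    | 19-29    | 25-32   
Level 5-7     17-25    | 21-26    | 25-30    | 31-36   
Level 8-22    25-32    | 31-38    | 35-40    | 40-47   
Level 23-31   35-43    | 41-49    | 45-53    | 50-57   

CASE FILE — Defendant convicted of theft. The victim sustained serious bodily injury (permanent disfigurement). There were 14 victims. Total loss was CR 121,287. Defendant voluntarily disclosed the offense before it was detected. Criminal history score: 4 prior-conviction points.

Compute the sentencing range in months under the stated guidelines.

Base offense level for theft: 29.
R1 applies: 29 + 4 = 33.
R2 does not apply.
R3 applies (level before this adjustment is 33 ≥ 6, so +3): 33 + 3 = 36.
R4 applies: 36 − 1 = 35.
R5 applies: 35 + 3 = 38.
Level 38 exceeds the maximum of 31; capped at 31.
Final offense level: 31.
Criminal history: 4 prior points → Category I (0-5).
Level 31 falls in the 23-31 band.
Grid: Level 23-31 × Category I = 35-43 months.

35-43 months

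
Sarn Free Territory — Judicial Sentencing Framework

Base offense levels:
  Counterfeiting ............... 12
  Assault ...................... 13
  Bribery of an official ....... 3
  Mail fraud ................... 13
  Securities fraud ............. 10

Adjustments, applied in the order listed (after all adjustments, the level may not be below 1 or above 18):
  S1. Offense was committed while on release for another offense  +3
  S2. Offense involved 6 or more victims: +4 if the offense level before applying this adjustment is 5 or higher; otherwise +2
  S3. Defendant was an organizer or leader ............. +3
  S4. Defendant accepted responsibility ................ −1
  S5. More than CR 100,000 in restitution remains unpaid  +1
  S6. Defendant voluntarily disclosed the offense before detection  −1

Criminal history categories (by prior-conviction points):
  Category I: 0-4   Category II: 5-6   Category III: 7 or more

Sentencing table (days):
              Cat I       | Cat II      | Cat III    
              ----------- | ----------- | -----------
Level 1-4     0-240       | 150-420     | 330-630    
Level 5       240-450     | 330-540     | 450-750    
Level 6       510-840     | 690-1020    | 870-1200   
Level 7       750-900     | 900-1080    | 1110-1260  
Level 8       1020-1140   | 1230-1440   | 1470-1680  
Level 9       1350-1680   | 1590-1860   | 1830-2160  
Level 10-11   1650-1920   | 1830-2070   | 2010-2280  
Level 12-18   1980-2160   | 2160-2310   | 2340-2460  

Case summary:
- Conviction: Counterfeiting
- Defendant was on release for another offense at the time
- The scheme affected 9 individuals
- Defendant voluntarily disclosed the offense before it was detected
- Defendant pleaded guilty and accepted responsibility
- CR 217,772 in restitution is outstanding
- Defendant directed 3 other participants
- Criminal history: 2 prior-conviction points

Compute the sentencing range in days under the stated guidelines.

Base offense level for counterfeiting: 12.
S1 applies: 12 + 3 = 15.
S2 applies (level before this adjustment is 15 ≥ 5, so +4): 15 + 4 = 19.
S3 applies: 19 + 3 = 22.
S4 applies: 22 − 1 = 21.
S5 applies: 21 + 1 = 22.
S6 applies: 22 − 1 = 21.
Level 21 exceeds the maximum of 18; capped at 18.
Final offense level: 18.
Criminal history: 2 prior points → Category I (0-4).
Level 18 falls in the 12-18 band.
Grid: Level 12-18 × Category I = 1980-2160 days.

1980-2160 days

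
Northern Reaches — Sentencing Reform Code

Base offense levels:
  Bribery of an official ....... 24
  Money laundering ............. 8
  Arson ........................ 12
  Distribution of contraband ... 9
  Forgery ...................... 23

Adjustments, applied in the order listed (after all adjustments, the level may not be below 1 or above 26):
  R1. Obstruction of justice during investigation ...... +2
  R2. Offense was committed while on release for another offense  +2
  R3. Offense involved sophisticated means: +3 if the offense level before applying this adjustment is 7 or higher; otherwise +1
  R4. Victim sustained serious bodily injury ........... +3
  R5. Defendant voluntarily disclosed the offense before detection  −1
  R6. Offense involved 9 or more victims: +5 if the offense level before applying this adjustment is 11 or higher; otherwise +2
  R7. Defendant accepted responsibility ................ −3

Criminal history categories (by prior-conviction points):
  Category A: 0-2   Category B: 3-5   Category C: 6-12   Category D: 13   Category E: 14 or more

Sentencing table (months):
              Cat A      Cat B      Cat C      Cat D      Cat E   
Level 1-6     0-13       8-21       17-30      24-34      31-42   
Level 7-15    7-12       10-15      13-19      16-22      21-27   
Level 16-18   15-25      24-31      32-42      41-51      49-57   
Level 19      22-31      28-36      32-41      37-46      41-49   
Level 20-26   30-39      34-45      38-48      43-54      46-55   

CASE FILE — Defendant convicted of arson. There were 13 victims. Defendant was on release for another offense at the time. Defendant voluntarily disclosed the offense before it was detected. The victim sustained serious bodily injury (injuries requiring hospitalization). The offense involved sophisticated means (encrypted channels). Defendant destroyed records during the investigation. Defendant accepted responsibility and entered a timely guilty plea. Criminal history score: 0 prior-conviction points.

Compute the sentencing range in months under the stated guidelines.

30-39 months

Base offense level for arson: 12.
R1 applies: 12 + 2 = 14.
R2 applies: 14 + 2 = 16.
R3 applies (level before this adjustment is 16 ≥ 7, so +3): 16 + 3 = 19.
R4 applies: 19 + 3 = 22.
R5 applies: 22 − 1 = 21.
R6 applies (level before this adjustment is 21 ≥ 11, so +5): 21 + 5 = 26.
R7 applies: 26 − 3 = 23.
Final offense level: 23.
Criminal history: 0 prior points → Category A (0-2).
Level 23 falls in the 20-26 band.
Grid: Level 20-26 × Category A = 30-39 months.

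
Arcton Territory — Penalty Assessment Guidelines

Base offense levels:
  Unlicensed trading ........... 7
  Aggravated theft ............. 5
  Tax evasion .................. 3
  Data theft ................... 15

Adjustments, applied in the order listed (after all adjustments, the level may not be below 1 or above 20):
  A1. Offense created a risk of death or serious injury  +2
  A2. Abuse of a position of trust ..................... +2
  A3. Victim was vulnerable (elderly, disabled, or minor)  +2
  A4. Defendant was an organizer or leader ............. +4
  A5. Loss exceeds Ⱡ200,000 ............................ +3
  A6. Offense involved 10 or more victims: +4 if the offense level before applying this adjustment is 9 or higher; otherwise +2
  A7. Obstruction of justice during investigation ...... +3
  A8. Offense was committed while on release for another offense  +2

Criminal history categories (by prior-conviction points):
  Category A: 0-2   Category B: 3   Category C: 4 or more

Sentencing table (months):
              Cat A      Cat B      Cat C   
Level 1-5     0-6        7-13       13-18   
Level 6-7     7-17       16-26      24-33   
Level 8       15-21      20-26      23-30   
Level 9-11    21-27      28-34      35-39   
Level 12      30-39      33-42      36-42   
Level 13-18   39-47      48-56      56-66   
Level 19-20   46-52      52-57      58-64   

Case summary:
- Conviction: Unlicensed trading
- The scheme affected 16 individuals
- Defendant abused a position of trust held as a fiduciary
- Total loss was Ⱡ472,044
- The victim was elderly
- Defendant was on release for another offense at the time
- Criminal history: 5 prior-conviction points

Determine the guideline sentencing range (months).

58-64 months

Base offense level for unlicensed trading: 7.
A1 does not apply.
A2 applies: 7 + 2 = 9.
A3 applies: 9 + 2 = 11.
A5 applies: 11 + 3 = 14.
A6 applies (level before this adjustment is 14 ≥ 9, so +4): 14 + 4 = 18.
A7 does not apply.
A8 applies: 18 + 2 = 20.
Final offense level: 20.
Criminal history: 5 prior points → Category C (4+).
Level 20 falls in the 19-20 band.
Grid: Level 19-20 × Category C = 58-64 months.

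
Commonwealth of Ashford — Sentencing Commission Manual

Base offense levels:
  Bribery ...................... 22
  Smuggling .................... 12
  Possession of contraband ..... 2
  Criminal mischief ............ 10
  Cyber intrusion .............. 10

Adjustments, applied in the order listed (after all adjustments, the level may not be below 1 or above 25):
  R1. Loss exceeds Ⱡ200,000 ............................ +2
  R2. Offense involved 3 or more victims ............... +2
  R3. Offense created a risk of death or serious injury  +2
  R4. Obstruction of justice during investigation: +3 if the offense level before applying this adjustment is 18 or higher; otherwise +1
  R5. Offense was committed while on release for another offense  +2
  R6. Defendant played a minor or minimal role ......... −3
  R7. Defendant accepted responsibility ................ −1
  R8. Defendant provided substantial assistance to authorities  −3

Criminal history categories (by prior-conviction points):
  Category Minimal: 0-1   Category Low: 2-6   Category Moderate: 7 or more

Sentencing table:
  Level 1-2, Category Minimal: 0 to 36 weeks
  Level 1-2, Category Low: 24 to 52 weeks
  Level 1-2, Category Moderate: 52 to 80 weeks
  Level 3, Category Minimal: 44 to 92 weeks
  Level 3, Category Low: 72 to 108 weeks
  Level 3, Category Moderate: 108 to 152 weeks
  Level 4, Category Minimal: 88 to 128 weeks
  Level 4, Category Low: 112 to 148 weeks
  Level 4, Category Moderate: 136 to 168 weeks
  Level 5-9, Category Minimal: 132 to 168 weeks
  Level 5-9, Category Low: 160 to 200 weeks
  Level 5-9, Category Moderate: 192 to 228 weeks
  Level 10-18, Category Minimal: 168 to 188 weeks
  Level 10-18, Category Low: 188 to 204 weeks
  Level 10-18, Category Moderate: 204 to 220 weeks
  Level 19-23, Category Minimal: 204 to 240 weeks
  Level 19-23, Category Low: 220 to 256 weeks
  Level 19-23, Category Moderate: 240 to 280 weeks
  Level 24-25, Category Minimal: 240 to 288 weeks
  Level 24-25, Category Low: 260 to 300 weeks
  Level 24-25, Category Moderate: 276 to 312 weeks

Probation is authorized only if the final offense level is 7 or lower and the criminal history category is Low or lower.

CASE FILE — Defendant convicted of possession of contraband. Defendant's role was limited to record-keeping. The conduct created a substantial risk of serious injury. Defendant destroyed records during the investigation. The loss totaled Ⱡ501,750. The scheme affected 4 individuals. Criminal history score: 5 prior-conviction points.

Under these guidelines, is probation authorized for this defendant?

Base offense level for possession of contraband: 2.
R1 applies: 2 + 2 = 4.
R2 applies: 4 + 2 = 6.
R3 applies: 6 + 2 = 8.
R4 applies (level before this adjustment is 8 < 18, so +1): 8 + 1 = 9.
R5 does not apply.
R6 applies: 9 − 3 = 6.
R8 does not apply.
Final offense level: 6.
Criminal history: 5 prior points → Category Low (2-6).
Level 6 falls in the 5-9 band.
Grid: Level 5-9 × Category Low = 160-200 weeks.
Probation check: level 6 ≤ 7 and category Low ≤ Low → eligible.

Yes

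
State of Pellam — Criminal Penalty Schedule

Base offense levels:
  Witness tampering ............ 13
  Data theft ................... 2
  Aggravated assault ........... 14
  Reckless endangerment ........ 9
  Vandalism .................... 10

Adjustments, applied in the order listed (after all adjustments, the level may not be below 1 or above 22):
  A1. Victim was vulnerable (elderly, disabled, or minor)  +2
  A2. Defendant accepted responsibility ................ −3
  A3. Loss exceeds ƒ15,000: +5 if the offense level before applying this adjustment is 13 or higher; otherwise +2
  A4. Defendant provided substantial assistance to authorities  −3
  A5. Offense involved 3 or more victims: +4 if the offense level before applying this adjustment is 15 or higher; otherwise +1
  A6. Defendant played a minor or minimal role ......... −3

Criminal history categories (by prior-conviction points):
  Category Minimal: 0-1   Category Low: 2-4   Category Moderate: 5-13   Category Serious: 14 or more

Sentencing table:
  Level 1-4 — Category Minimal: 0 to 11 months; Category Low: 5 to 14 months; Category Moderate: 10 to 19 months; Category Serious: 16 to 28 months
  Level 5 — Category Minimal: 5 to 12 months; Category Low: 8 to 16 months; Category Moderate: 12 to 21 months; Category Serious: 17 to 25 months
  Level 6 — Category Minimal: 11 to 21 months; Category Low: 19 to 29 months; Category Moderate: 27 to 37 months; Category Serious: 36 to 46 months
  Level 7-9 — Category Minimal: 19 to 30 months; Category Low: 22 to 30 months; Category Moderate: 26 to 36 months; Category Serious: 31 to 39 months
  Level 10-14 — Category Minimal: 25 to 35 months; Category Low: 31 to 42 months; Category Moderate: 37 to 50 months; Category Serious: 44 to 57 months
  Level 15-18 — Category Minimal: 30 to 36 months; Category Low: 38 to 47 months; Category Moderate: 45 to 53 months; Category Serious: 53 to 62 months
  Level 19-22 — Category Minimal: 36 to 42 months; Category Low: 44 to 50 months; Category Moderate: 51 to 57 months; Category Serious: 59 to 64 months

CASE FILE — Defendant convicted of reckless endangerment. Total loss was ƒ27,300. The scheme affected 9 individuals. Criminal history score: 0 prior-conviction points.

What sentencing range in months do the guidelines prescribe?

25-35 months

Base offense level for reckless endangerment: 9.
A1 does not apply.
A3 applies (level before this adjustment is 9 < 13, so +2): 9 + 2 = 11.
A5 applies (level before this adjustment is 11 < 15, so +1): 11 + 1 = 12.
Final offense level: 12.
Criminal history: 0 prior points → Category Minimal (0-1).
Level 12 falls in the 10-14 band.
Grid: Level 10-14 × Category Minimal = 25-35 months.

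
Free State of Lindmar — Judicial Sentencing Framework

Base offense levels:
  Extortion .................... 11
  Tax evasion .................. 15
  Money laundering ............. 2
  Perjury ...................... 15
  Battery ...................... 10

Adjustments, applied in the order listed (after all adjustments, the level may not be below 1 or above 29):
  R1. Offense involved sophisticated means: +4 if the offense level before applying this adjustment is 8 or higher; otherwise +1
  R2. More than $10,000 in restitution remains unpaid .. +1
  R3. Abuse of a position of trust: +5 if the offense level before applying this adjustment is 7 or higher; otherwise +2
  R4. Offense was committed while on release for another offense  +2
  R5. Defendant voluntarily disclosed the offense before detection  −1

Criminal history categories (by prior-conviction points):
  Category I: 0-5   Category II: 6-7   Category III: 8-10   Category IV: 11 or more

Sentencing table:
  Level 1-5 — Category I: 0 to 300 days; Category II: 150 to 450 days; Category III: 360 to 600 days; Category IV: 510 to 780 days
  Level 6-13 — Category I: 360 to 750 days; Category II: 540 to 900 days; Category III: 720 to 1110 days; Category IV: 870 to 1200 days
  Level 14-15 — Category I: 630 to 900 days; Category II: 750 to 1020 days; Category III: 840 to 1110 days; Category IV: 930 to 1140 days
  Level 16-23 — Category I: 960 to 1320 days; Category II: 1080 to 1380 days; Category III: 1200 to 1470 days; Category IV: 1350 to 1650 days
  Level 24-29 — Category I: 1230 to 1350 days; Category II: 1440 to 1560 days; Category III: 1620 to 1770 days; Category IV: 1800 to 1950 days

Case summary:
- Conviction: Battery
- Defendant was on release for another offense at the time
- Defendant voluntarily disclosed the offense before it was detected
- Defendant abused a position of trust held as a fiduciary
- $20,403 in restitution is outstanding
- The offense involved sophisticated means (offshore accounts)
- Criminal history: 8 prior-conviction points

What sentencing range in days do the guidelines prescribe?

1200-1470 days

Base offense level for battery: 10.
R1 applies (level before this adjustment is 10 ≥ 8, so +4): 10 + 4 = 14.
R2 applies: 14 + 1 = 15.
R3 applies (level before this adjustment is 15 ≥ 7, so +5): 15 + 5 = 20.
R4 applies: 20 + 2 = 22.
R5 applies: 22 − 1 = 21.
Final offense level: 21.
Criminal history: 8 prior points → Category III (8-10).
Level 21 falls in the 16-23 band.
Grid: Level 16-23 × Category III = 1200-1470 days.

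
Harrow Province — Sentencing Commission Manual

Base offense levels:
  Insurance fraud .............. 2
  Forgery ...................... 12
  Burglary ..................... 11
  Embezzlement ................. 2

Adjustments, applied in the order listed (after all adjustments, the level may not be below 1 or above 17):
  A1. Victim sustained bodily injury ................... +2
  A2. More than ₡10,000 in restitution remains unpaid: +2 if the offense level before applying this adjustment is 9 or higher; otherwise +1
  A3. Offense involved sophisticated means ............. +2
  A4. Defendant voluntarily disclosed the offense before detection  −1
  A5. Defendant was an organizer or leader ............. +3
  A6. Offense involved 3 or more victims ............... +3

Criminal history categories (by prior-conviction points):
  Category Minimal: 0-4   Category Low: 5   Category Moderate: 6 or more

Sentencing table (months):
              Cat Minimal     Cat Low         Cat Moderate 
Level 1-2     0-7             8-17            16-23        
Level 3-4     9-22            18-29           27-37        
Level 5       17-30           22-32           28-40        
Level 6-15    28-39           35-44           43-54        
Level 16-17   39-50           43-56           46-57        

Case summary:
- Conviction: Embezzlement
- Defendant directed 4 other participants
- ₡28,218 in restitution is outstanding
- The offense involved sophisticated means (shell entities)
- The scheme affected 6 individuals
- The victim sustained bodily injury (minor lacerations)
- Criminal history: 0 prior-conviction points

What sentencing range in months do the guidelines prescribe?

28-39 months

Base offense level for embezzlement: 2.
A1 applies: 2 + 2 = 4.
A2 applies (level before this adjustment is 4 < 9, so +1): 4 + 1 = 5.
A3 applies: 5 + 2 = 7.
A4 does not apply.
A5 applies: 7 + 3 = 10.
A6 applies: 10 + 3 = 13.
Final offense level: 13.
Criminal history: 0 prior points → Category Minimal (0-4).
Level 13 falls in the 6-15 band.
Grid: Level 6-15 × Category Minimal = 28-39 months.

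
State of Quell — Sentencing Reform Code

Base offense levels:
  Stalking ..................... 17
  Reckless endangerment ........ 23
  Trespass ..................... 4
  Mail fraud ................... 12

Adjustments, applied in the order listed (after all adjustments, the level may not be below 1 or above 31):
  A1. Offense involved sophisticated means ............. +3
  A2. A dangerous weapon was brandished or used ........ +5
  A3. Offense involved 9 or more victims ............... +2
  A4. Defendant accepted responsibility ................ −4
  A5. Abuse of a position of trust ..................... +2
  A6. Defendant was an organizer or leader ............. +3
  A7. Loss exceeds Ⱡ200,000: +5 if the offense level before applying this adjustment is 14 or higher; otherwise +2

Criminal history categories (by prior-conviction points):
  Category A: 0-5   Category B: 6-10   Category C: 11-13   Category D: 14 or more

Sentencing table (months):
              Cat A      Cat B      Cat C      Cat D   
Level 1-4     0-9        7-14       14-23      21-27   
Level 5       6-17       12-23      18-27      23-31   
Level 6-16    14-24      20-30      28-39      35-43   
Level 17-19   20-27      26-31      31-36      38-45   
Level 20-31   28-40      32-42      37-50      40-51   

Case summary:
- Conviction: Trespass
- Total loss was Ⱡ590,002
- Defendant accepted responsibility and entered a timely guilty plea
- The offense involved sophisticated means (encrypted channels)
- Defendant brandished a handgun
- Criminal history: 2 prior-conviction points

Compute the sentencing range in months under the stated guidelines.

Base offense level for trespass: 4.
A1 applies: 4 + 3 = 7.
A2 applies: 7 + 5 = 12.
A3 does not apply.
A4 applies: 12 − 4 = 8.
A5 does not apply.
A6 does not apply.
A7 applies (level before this adjustment is 8 < 14, so +2): 8 + 2 = 10.
Final offense level: 10.
Criminal history: 2 prior points → Category A (0-5).
Level 10 falls in the 6-16 band.
Grid: Level 6-16 × Category A = 14-24 months.

14-24 months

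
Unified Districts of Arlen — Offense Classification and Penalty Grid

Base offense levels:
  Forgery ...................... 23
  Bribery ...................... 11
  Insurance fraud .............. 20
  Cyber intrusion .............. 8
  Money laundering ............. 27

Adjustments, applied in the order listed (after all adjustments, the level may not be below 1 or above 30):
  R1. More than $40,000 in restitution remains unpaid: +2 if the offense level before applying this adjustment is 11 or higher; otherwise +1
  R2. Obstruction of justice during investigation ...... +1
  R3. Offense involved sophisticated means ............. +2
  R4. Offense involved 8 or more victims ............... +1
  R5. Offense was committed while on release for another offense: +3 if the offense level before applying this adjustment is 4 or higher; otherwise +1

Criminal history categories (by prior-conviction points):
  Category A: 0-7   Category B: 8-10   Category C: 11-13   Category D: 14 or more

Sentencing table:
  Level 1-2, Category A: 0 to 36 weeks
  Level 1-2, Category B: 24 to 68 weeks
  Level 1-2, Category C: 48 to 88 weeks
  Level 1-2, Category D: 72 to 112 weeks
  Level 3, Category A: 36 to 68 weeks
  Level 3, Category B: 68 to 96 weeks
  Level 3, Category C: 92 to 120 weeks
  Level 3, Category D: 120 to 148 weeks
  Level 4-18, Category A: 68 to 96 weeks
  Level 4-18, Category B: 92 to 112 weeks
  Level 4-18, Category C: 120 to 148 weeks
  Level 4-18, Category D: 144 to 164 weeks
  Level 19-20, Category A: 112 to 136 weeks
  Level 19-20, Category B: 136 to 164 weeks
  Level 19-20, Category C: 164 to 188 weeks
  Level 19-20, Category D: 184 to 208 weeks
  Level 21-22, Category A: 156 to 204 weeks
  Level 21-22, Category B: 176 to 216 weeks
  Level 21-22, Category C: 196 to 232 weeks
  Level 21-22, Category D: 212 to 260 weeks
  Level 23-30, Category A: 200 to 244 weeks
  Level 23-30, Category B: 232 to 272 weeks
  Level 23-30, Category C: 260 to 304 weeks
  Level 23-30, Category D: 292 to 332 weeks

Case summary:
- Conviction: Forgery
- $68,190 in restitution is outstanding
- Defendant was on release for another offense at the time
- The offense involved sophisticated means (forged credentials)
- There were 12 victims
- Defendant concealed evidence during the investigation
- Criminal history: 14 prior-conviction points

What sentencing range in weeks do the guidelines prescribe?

292-332 weeks

Base offense level for forgery: 23.
R1 applies (level before this adjustment is 23 ≥ 11, so +2): 23 + 2 = 25.
R2 applies: 25 + 1 = 26.
R3 applies: 26 + 2 = 28.
R4 applies: 28 + 1 = 29.
R5 applies (level before this adjustment is 29 ≥ 4, so +3): 29 + 3 = 32.
Level 32 exceeds the maximum of 30; capped at 30.
Final offense level: 30.
Criminal history: 14 prior points → Category D (14+).
Level 30 falls in the 23-30 band.
Grid: Level 23-30 × Category D = 292-332 weeks.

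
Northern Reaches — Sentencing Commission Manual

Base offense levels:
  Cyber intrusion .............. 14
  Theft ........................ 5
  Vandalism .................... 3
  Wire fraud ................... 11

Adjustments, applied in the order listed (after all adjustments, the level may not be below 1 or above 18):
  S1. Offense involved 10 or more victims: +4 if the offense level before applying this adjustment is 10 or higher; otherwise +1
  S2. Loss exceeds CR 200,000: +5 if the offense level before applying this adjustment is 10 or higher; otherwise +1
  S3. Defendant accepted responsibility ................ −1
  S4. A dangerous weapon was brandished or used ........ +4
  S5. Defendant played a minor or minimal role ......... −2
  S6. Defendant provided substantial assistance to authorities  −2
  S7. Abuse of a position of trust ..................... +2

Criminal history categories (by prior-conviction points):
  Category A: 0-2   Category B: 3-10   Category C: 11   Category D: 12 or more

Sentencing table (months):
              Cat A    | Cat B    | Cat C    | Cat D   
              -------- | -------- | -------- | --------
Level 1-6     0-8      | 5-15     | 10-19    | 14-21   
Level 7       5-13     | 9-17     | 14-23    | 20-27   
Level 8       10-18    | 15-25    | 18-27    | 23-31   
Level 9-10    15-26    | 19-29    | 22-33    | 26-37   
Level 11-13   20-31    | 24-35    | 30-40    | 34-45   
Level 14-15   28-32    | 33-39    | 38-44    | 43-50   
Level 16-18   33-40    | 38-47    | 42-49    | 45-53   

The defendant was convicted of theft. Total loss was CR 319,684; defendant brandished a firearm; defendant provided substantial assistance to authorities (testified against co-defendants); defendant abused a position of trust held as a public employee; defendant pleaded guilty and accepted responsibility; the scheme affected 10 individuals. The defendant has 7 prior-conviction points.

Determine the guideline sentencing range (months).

19-29 months

Base offense level for theft: 5.
S1 applies (level before this adjustment is 5 < 10, so +1): 5 + 1 = 6.
S2 applies (level before this adjustment is 6 < 10, so +1): 6 + 1 = 7.
S3 applies: 7 − 1 = 6.
S4 applies: 6 + 4 = 10.
S5 does not apply.
S6 applies: 10 − 2 = 8.
S7 applies: 8 + 2 = 10.
Final offense level: 10.
Criminal history: 7 prior points → Category B (3-10).
Level 10 falls in the 9-10 band.
Grid: Level 9-10 × Category B = 19-29 months.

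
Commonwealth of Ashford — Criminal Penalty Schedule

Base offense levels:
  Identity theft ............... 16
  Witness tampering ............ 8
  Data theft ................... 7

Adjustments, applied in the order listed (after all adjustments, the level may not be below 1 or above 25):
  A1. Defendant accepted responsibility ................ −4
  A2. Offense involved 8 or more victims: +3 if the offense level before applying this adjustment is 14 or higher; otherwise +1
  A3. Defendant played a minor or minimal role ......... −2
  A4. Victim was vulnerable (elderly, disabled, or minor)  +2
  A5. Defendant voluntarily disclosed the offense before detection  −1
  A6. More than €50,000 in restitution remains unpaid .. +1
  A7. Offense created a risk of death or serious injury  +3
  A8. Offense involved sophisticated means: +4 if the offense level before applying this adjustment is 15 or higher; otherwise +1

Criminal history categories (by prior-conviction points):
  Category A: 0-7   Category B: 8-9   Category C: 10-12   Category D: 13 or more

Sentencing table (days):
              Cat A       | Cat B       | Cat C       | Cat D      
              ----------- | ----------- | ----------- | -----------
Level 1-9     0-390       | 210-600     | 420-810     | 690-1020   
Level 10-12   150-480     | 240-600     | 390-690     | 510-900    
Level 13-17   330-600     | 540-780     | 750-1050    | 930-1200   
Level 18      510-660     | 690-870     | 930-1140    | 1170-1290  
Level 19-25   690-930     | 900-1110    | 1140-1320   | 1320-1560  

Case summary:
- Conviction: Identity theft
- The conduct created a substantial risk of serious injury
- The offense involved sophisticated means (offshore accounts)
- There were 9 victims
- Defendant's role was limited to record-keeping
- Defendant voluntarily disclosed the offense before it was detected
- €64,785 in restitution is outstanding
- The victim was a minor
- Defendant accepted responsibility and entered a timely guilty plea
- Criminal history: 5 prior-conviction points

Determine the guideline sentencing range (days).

690-930 days

Base offense level for identity theft: 16.
A1 applies: 16 − 4 = 12.
A2 applies (level before this adjustment is 12 < 14, so +1): 12 + 1 = 13.
A3 applies: 13 − 2 = 11.
A4 applies: 11 + 2 = 13.
A5 applies: 13 − 1 = 12.
A6 applies: 12 + 1 = 13.
A7 applies: 13 + 3 = 16.
A8 applies (level before this adjustment is 16 ≥ 15, so +4): 16 + 4 = 20.
Final offense level: 20.
Criminal history: 5 prior points → Category A (0-7).
Level 20 falls in the 19-25 band.
Grid: Level 19-25 × Category A = 690-930 days.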